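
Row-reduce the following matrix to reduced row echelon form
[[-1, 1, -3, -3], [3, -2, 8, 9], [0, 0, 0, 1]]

[[1, 0, 2, 0], [0, 1, -1, 0], [0, 0, 0, 1]]

R1 ← -1·R1
  [ 1  -1  3  3 ]
  [ 3  -2  8  9 ]
  [ 0   0  0  1 ]
R2 ← R2 − 3·R1
  [ 1  -1   3  3 ]
  [ 0   1  -1  0 ]
  [ 0   0   0  1 ]
R1 ← R1 − 3·R3
  [ 1  -1   3  0 ]
  [ 0   1  -1  0 ]
  [ 0   0   0  1 ]
R1 ← R1 + R2
  [ 1  0   2  0 ]
  [ 0  1  -1  0 ]
  [ 0  0   0  1 ]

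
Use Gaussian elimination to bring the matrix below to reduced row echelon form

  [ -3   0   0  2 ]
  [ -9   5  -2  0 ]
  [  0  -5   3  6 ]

[[1, 0, 0, -2/3], [0, 1, 0, -6/5], [0, 0, 1, 0]]

Multiply ρ1 by -1/3.
  [  1   0   0  -2/3 ]
  [ -9   5  -2     0 ]
  [  0  -5   3     6 ]
Add 9 times ρ1 to ρ2.
  [ 1   0   0  -2/3 ]
  [ 0   5  -2    -6 ]
  [ 0  -5   3     6 ]
Multiply ρ2 by 1/5.
  [ 1   0     0  -2/3 ]
  [ 0   1  -2/5  -6/5 ]
  [ 0  -5     3     6 ]
Add 5 times ρ2 to ρ3.
  [ 1  0     0  -2/3 ]
  [ 0  1  -2/5  -6/5 ]
  [ 0  0     1     0 ]
Add 2/5 times ρ3 to ρ2.
  [ 1  0  0  -2/3 ]
  [ 0  1  0  -6/5 ]
  [ 0  0  1     0 ]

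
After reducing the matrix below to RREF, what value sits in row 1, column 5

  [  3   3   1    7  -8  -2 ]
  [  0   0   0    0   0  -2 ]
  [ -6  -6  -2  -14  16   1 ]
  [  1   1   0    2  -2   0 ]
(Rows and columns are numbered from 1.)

-2

R1 := 1/3·R1
  [  1   1  1/3  7/3  -8/3  -2/3 ]
  [  0   0    0    0     0    -2 ]
  [ -6  -6   -2  -14    16     1 ]
  [  1   1    0    2    -2     0 ]
R3 := R3 + 6·R1
  [ 1  1  1/3  7/3  -8/3  -2/3 ]
  [ 0  0    0    0     0    -2 ]
  [ 0  0    0    0     0    -3 ]
  [ 1  1    0    2    -2     0 ]
R4 := R4 − R1
  [ 1  1   1/3   7/3  -8/3  -2/3 ]
  [ 0  0     0     0     0    -2 ]
  [ 0  0     0     0     0    -3 ]
  [ 0  0  -1/3  -1/3   2/3   2/3 ]
R2 <-> R4
  [ 1  1   1/3   7/3  -8/3  -2/3 ]
  [ 0  0  -1/3  -1/3   2/3   2/3 ]
  [ 0  0     0     0     0    -3 ]
  [ 0  0     0     0     0    -2 ]
R2 := -3·R2
  [ 1  1  1/3  7/3  -8/3  -2/3 ]
  [ 0  0    1    1    -2    -2 ]
  [ 0  0    0    0     0    -3 ]
  [ 0  0    0    0     0    -2 ]
R3 := -1/3·R3
  [ 1  1  1/3  7/3  -8/3  -2/3 ]
  [ 0  0    1    1    -2    -2 ]
  [ 0  0    0    0     0     1 ]
  [ 0  0    0    0     0    -2 ]
R4 := R4 + 2·R3
  [ 1  1  1/3  7/3  -8/3  -2/3 ]
  [ 0  0    1    1    -2    -2 ]
  [ 0  0    0    0     0     1 ]
  [ 0  0    0    0     0     0 ]
R2 := R2 + 2·R3
  [ 1  1  1/3  7/3  -8/3  -2/3 ]
  [ 0  0    1    1    -2     0 ]
  [ 0  0    0    0     0     1 ]
  [ 0  0    0    0     0     0 ]
R1 := R1 + 2/3·R3
  [ 1  1  1/3  7/3  -8/3  0 ]
  [ 0  0    1    1    -2  0 ]
  [ 0  0    0    0     0  1 ]
  [ 0  0    0    0     0  0 ]
R1 := R1 − 1/3·R2
  [ 1  1  0  2  -2  0 ]
  [ 0  0  1  1  -2  0 ]
  [ 0  0  0  0   0  1 ]
  [ 0  0  0  0   0  0 ]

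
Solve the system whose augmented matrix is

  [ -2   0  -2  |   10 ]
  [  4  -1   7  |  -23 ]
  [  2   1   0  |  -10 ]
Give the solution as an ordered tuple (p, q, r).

(-2, -6, -3)

ρ1 ← -1/2·ρ1
  [ 1   0  1  |   -5 ]
  [ 4  -1  7  |  -23 ]
  [ 2   1  0  |  -10 ]
ρ2 ← ρ2 − 4·ρ1
  [ 1   0  1  |   -5 ]
  [ 0  -1  3  |   -3 ]
  [ 2   1  0  |  -10 ]
ρ3 ← ρ3 − 2·ρ1
  [ 1   0   1  |  -5 ]
  [ 0  -1   3  |  -3 ]
  [ 0   1  -2  |   0 ]
ρ2 ← -1·ρ2
  [ 1  0   1  |  -5 ]
  [ 0  1  -3  |   3 ]
  [ 0  1  -2  |   0 ]
ρ3 ← ρ3 − ρ2
  [ 1  0   1  |  -5 ]
  [ 0  1  -3  |   3 ]
  [ 0  0   1  |  -3 ]
ρ2 ← ρ2 + 3·ρ3
  [ 1  0  1  |  -5 ]
  [ 0  1  0  |  -6 ]
  [ 0  0  1  |  -3 ]
ρ1 ← ρ1 − ρ3
  [ 1  0  0  |  -2 ]
  [ 0  1  0  |  -6 ]
  [ 0  0  1  |  -3 ]
Reading off the last column: p = -2, q = -6, r = -3.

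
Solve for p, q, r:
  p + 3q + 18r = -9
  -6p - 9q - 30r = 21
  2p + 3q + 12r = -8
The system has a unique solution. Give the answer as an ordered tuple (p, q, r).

Form the augmented matrix and row-reduce:
  [  1   3   18  |  -9 ]
  [ -6  -9  -30  |  21 ]
  [  2   3   12  |  -8 ]
ρ2 := ρ2 + 6·ρ1
  [ 1  3  18  |   -9 ]
  [ 0  9  78  |  -33 ]
  [ 2  3  12  |   -8 ]
ρ3 := ρ3 − 2·ρ1
  [ 1   3   18  |   -9 ]
  [ 0   9   78  |  -33 ]
  [ 0  -3  -24  |   10 ]
ρ2 := 1/9·ρ2
  [ 1   3    18  |     -9 ]
  [ 0   1  26/3  |  -11/3 ]
  [ 0  -3   -24  |     10 ]
ρ3 := ρ3 + 3·ρ2
  [ 1  3    18  |     -9 ]
  [ 0  1  26/3  |  -11/3 ]
  [ 0  0     2  |     -1 ]
ρ3 := 1/2·ρ3
  [ 1  3    18  |     -9 ]
  [ 0  1  26/3  |  -11/3 ]
  [ 0  0     1  |   -1/2 ]
ρ2 := ρ2 − 26/3·ρ3
  [ 1  3  18  |    -9 ]
  [ 0  1   0  |   2/3 ]
  [ 0  0   1  |  -1/2 ]
ρ1 := ρ1 − 18·ρ3
  [ 1  3  0  |     0 ]
  [ 0  1  0  |   2/3 ]
  [ 0  0  1  |  -1/2 ]
ρ1 := ρ1 − 3·ρ2
  [ 1  0  0  |    -2 ]
  [ 0  1  0  |   2/3 ]
  [ 0  0  1  |  -1/2 ]
Reading off the last column: p = -2, q = 2/3, r = -1/2.

(-2, 2/3, -1/2)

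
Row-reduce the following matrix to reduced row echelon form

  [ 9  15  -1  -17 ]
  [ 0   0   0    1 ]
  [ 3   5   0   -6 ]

R1 := 1/9·R1
  [ 1  5/3  -1/9  -17/9 ]
  [ 0    0     0      1 ]
  [ 3    5     0     -6 ]
R3 := R3 − 3·R1
  [ 1  5/3  -1/9  -17/9 ]
  [ 0    0     0      1 ]
  [ 0    0   1/3   -1/3 ]
R2 <-> R3
  [ 1  5/3  -1/9  -17/9 ]
  [ 0    0   1/3   -1/3 ]
  [ 0    0     0      1 ]
R2 := 3·R2
  [ 1  5/3  -1/9  -17/9 ]
  [ 0    0     1     -1 ]
  [ 0    0     0      1 ]
R2 := R2 + R3
  [ 1  5/3  -1/9  -17/9 ]
  [ 0    0     1      0 ]
  [ 0    0     0      1 ]
R1 := R1 + 17/9·R3
  [ 1  5/3  -1/9  0 ]
  [ 0    0     1  0 ]
  [ 0    0     0  1 ]
R1 := R1 + 1/9·R2
  [ 1  5/3  0  0 ]
  [ 0    0  1  0 ]
  [ 0    0  0  1 ]

[[1, 5/3, 0, 0], [0, 0, 1, 0], [0, 0, 0, 1]]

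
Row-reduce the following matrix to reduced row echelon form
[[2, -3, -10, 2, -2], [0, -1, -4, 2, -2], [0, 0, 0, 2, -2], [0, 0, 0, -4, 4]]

[[1, 0, 1, 0, 0], [0, 1, 4, 0, 0], [0, 0, 0, 1, -1], [0, 0, 0, 0, 0]]

R1 → 1/2·R1
R2 → -1·R2
R3 → 1/2·R3
R4 → R4 + 4·R3
R2 → R2 + 2·R3
R1 → R1 − R3
R1 → R1 + 3/2·R2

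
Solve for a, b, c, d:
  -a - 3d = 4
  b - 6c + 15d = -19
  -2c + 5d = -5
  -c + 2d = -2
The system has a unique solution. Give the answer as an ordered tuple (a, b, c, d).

Form the augmented matrix and row-reduce:
  [ -1  0   0  -3  |    4 ]
  [  0  1  -6  15  |  -19 ]
  [  0  0  -2   5  |   -5 ]
  [  0  0  -1   2  |   -2 ]
R1 -> -1·R1
  [ 1  0   0   3  |   -4 ]
  [ 0  1  -6  15  |  -19 ]
  [ 0  0  -2   5  |   -5 ]
  [ 0  0  -1   2  |   -2 ]
R3 -> -1/2·R3
  [ 1  0   0     3  |   -4 ]
  [ 0  1  -6    15  |  -19 ]
  [ 0  0   1  -5/2  |  5/2 ]
  [ 0  0  -1     2  |   -2 ]
R4 -> R4 + R3
  [ 1  0   0     3  |   -4 ]
  [ 0  1  -6    15  |  -19 ]
  [ 0  0   1  -5/2  |  5/2 ]
  [ 0  0   0  -1/2  |  1/2 ]
R4 -> -2·R4
  [ 1  0   0     3  |   -4 ]
  [ 0  1  -6    15  |  -19 ]
  [ 0  0   1  -5/2  |  5/2 ]
  [ 0  0   0     1  |   -1 ]
R3 -> R3 + 5/2·R4
  [ 1  0   0   3  |   -4 ]
  [ 0  1  -6  15  |  -19 ]
  [ 0  0   1   0  |    0 ]
  [ 0  0   0   1  |   -1 ]
R2 -> R2 − 15·R4
  [ 1  0   0  3  |  -4 ]
  [ 0  1  -6  0  |  -4 ]
  [ 0  0   1  0  |   0 ]
  [ 0  0   0  1  |  -1 ]
R1 -> R1 − 3·R4
  [ 1  0   0  0  |  -1 ]
  [ 0  1  -6  0  |  -4 ]
  [ 0  0   1  0  |   0 ]
  [ 0  0   0  1  |  -1 ]
R2 -> R2 + 6·R3
  [ 1  0  0  0  |  -1 ]
  [ 0  1  0  0  |  -4 ]
  [ 0  0  1  0  |   0 ]
  [ 0  0  0  1  |  -1 ]
Reading off the last column: a = -1, b = -4, c = 0, d = -1.

(-1, -4, 0, -1)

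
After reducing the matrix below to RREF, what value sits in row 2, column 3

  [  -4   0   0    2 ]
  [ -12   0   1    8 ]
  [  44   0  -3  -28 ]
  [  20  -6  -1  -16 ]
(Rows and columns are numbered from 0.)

ρ1 → -1/4·ρ1
ρ2 → ρ2 + 12·ρ1
ρ3 → ρ3 − 44·ρ1
ρ4 → ρ4 − 20·ρ1
ρ2 <-> ρ4
ρ2 → -1/6·ρ2
ρ3 → -1/3·ρ3
ρ4 → ρ4 − ρ3
ρ2 → ρ2 − 1/6·ρ3

2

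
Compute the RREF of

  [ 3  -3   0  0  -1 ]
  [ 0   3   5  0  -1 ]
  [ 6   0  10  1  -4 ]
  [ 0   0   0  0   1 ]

[[1, 0, 5/3, 0, 0], [0, 1, 5/3, 0, 0], [0, 0, 0, 1, 0], [0, 0, 0, 0, 1]]

r1 → 1/3·r1
  [ 1  -1   0  0  -1/3 ]
  [ 0   3   5  0    -1 ]
  [ 6   0  10  1    -4 ]
  [ 0   0   0  0     1 ]
r3 → r3 − 6·r1
  [ 1  -1   0  0  -1/3 ]
  [ 0   3   5  0    -1 ]
  [ 0   6  10  1    -2 ]
  [ 0   0   0  0     1 ]
r2 → 1/3·r2
  [ 1  -1    0  0  -1/3 ]
  [ 0   1  5/3  0  -1/3 ]
  [ 0   6   10  1    -2 ]
  [ 0   0    0  0     1 ]
r3 → r3 − 6·r2
  [ 1  -1    0  0  -1/3 ]
  [ 0   1  5/3  0  -1/3 ]
  [ 0   0    0  1     0 ]
  [ 0   0    0  0     1 ]
r2 → r2 + 1/3·r4
  [ 1  -1    0  0  -1/3 ]
  [ 0   1  5/3  0     0 ]
  [ 0   0    0  1     0 ]
  [ 0   0    0  0     1 ]
r1 → r1 + 1/3·r4
  [ 1  -1    0  0  0 ]
  [ 0   1  5/3  0  0 ]
  [ 0   0    0  1  0 ]
  [ 0   0    0  0  1 ]
r1 → r1 + r2
  [ 1  0  5/3  0  0 ]
  [ 0  1  5/3  0  0 ]
  [ 0  0    0  1  0 ]
  [ 0  0    0  0  1 ]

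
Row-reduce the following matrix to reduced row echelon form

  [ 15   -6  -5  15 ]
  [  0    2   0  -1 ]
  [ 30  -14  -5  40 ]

[[1, 0, 0, 7/5], [0, 1, 0, -1/2], [0, 0, 1, 9/5]]

ρ1 ← 1/15·ρ1
  [  1  -2/5  -1/3   1 ]
  [  0     2     0  -1 ]
  [ 30   -14    -5  40 ]
ρ3 ← ρ3 − 30·ρ1
  [ 1  -2/5  -1/3   1 ]
  [ 0     2     0  -1 ]
  [ 0    -2     5  10 ]
ρ2 ← 1/2·ρ2
  [ 1  -2/5  -1/3     1 ]
  [ 0     1     0  -1/2 ]
  [ 0    -2     5    10 ]
ρ3 ← ρ3 + 2·ρ2
  [ 1  -2/5  -1/3     1 ]
  [ 0     1     0  -1/2 ]
  [ 0     0     5     9 ]
ρ3 ← 1/5·ρ3
  [ 1  -2/5  -1/3     1 ]
  [ 0     1     0  -1/2 ]
  [ 0     0     1   9/5 ]
ρ1 ← ρ1 + 1/3·ρ3
  [ 1  -2/5  0   8/5 ]
  [ 0     1  0  -1/2 ]
  [ 0     0  1   9/5 ]
ρ1 ← ρ1 + 2/5·ρ2
  [ 1  0  0   7/5 ]
  [ 0  1  0  -1/2 ]
  [ 0  0  1   9/5 ]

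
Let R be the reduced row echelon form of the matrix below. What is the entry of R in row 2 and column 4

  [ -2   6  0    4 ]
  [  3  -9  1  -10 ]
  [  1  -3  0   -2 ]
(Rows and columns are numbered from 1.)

-4

R1 → -1/2·R1
  [ 1  -3  0   -2 ]
  [ 3  -9  1  -10 ]
  [ 1  -3  0   -2 ]
R2 → R2 − 3·R1
  [ 1  -3  0  -2 ]
  [ 0   0  1  -4 ]
  [ 1  -3  0  -2 ]
R3 → R3 − R1
  [ 1  -3  0  -2 ]
  [ 0   0  1  -4 ]
  [ 0   0  0   0 ]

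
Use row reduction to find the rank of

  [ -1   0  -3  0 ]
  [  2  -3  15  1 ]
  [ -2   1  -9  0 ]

rank = 3

R1 -> -1·R1
R2 -> R2 − 2·R1
R3 -> R3 + 2·R1
R2 -> -1/3·R2
R3 -> R3 − R2
R3 -> 3·R3
R2 -> R2 + 1/3·R3
The reduced form has 3 nonzero rows.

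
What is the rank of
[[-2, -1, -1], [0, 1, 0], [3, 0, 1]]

rank = 3

ρ1 -> -1/2·ρ1
  [ 1  1/2  1/2 ]
  [ 0    1    0 ]
  [ 3    0    1 ]
ρ3 -> ρ3 − 3·ρ1
  [ 1   1/2   1/2 ]
  [ 0     1     0 ]
  [ 0  -3/2  -1/2 ]
ρ3 -> ρ3 + 3/2·ρ2
  [ 1  1/2   1/2 ]
  [ 0    1     0 ]
  [ 0    0  -1/2 ]
ρ3 -> -2·ρ3
  [ 1  1/2  1/2 ]
  [ 0    1    0 ]
  [ 0    0    1 ]
ρ1 -> ρ1 − 1/2·ρ3
  [ 1  1/2  0 ]
  [ 0    1  0 ]
  [ 0    0  1 ]
ρ1 -> ρ1 − 1/2·ρ2
  [ 1  0  0 ]
  [ 0  1  0 ]
  [ 0  0  1 ]
The reduced form has 3 nonzero rows.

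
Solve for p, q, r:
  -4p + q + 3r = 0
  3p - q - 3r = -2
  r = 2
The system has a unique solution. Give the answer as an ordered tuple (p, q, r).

Form the augmented matrix and row-reduce:
  [ -4   1   3  |   0 ]
  [  3  -1  -3  |  -2 ]
  [  0   0   1  |   2 ]
ρ1 -> -1/4·ρ1
  [ 1  -1/4  -3/4  |   0 ]
  [ 3    -1    -3  |  -2 ]
  [ 0     0     1  |   2 ]
ρ2 -> ρ2 − 3·ρ1
  [ 1  -1/4  -3/4  |   0 ]
  [ 0  -1/4  -3/4  |  -2 ]
  [ 0     0     1  |   2 ]
ρ2 -> -4·ρ2
  [ 1  -1/4  -3/4  |  0 ]
  [ 0     1     3  |  8 ]
  [ 0     0     1  |  2 ]
ρ2 -> ρ2 − 3·ρ3
  [ 1  -1/4  -3/4  |  0 ]
  [ 0     1     0  |  2 ]
  [ 0     0     1  |  2 ]
ρ1 -> ρ1 + 3/4·ρ3
  [ 1  -1/4  0  |  3/2 ]
  [ 0     1  0  |    2 ]
  [ 0     0  1  |    2 ]
ρ1 -> ρ1 + 1/4·ρ2
  [ 1  0  0  |  2 ]
  [ 0  1  0  |  2 ]
  [ 0  0  1  |  2 ]
Reading off the last column: p = 2, q = 2, r = 2.

(2, 2, 2)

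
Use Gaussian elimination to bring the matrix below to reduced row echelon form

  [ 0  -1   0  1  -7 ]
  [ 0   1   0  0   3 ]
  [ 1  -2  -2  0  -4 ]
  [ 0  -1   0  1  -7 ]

[[1, 0, -2, 0, 2], [0, 1, 0, 0, 3], [0, 0, 0, 1, -4], [0, 0, 0, 0, 0]]

Swap ρ1 and ρ3.
Add ρ2 to ρ3.
Add ρ2 to ρ4.
Subtract ρ3 from ρ4.
Add 2 times ρ2 to ρ1.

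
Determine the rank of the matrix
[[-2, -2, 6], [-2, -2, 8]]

rank = 2

ρ1 -> -1/2·ρ1
  [  1   1  -3 ]
  [ -2  -2   8 ]
ρ2 -> ρ2 + 2·ρ1
  [ 1  1  -3 ]
  [ 0  0   2 ]
ρ2 -> 1/2·ρ2
  [ 1  1  -3 ]
  [ 0  0   1 ]
ρ1 -> ρ1 + 3·ρ2
  [ 1  1  0 ]
  [ 0  0  1 ]
The reduced form has 2 nonzero rows.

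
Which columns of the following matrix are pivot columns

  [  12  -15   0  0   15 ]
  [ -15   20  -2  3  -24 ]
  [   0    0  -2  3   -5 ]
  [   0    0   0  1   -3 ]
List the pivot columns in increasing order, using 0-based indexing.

Multiply R1 by 1/12.
  [   1  -5/4   0  0  5/4 ]
  [ -15    20  -2  3  -24 ]
  [   0     0  -2  3   -5 ]
  [   0     0   0  1   -3 ]
Add 15 times R1 to R2.
  [ 1  -5/4   0  0    5/4 ]
  [ 0   5/4  -2  3  -21/4 ]
  [ 0     0  -2  3     -5 ]
  [ 0     0   0  1     -3 ]
Multiply R2 by 4/5.
  [ 1  -5/4     0     0    5/4 ]
  [ 0     1  -8/5  12/5  -21/5 ]
  [ 0     0    -2     3     -5 ]
  [ 0     0     0     1     -3 ]
Multiply R3 by -1/2.
  [ 1  -5/4     0     0    5/4 ]
  [ 0     1  -8/5  12/5  -21/5 ]
  [ 0     0     1  -3/2    5/2 ]
  [ 0     0     0     1     -3 ]
Add 3/2 times R4 to R3.
  [ 1  -5/4     0     0    5/4 ]
  [ 0     1  -8/5  12/5  -21/5 ]
  [ 0     0     1     0     -2 ]
  [ 0     0     0     1     -3 ]
Subtract 12/5 times R4 from R2.
  [ 1  -5/4     0  0  5/4 ]
  [ 0     1  -8/5  0    3 ]
  [ 0     0     1  0   -2 ]
  [ 0     0     0  1   -3 ]
Add 8/5 times R3 to R2.
  [ 1  -5/4  0  0   5/4 ]
  [ 0     1  0  0  -1/5 ]
  [ 0     0  1  0    -2 ]
  [ 0     0  0  1    -3 ]
Add 5/4 times R2 to R1.
  [ 1  0  0  0     1 ]
  [ 0  1  0  0  -1/5 ]
  [ 0  0  1  0    -2 ]
  [ 0  0  0  1    -3 ]
Pivot columns are the columns containing a leading 1.

0, 1, 2, 3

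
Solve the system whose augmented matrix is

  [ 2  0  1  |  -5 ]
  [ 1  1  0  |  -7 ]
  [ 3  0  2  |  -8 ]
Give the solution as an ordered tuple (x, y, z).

ρ1 -> 1/2·ρ1
  [ 1  0  1/2  |  -5/2 ]
  [ 1  1    0  |    -7 ]
  [ 3  0    2  |    -8 ]
ρ2 -> ρ2 − ρ1
  [ 1  0   1/2  |  -5/2 ]
  [ 0  1  -1/2  |  -9/2 ]
  [ 3  0     2  |    -8 ]
ρ3 -> ρ3 − 3·ρ1
  [ 1  0   1/2  |  -5/2 ]
  [ 0  1  -1/2  |  -9/2 ]
  [ 0  0   1/2  |  -1/2 ]
ρ3 -> 2·ρ3
  [ 1  0   1/2  |  -5/2 ]
  [ 0  1  -1/2  |  -9/2 ]
  [ 0  0     1  |    -1 ]
ρ2 -> ρ2 + 1/2·ρ3
  [ 1  0  1/2  |  -5/2 ]
  [ 0  1    0  |    -5 ]
  [ 0  0    1  |    -1 ]
ρ1 -> ρ1 − 1/2·ρ3
  [ 1  0  0  |  -2 ]
  [ 0  1  0  |  -5 ]
  [ 0  0  1  |  -1 ]
Reading off the last column: x = -2, y = -5, z = -1.

(-2, -5, -1)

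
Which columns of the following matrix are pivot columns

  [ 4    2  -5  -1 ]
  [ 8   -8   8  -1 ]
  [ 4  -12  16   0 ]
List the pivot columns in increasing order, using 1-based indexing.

1, 2, 4

R1 -> 1/4·R1
  [ 1  1/2  -5/4  -1/4 ]
  [ 8   -8     8    -1 ]
  [ 4  -12    16     0 ]
R2 -> R2 − 8·R1
  [ 1  1/2  -5/4  -1/4 ]
  [ 0  -12    18     1 ]
  [ 4  -12    16     0 ]
R3 -> R3 − 4·R1
  [ 1  1/2  -5/4  -1/4 ]
  [ 0  -12    18     1 ]
  [ 0  -14    21     1 ]
R2 -> -1/12·R2
  [ 1  1/2  -5/4   -1/4 ]
  [ 0    1  -3/2  -1/12 ]
  [ 0  -14    21      1 ]
R3 -> R3 + 14·R2
  [ 1  1/2  -5/4   -1/4 ]
  [ 0    1  -3/2  -1/12 ]
  [ 0    0     0   -1/6 ]
R3 -> -6·R3
  [ 1  1/2  -5/4   -1/4 ]
  [ 0    1  -3/2  -1/12 ]
  [ 0    0     0      1 ]
R2 -> R2 + 1/12·R3
  [ 1  1/2  -5/4  -1/4 ]
  [ 0    1  -3/2     0 ]
  [ 0    0     0     1 ]
R1 -> R1 + 1/4·R3
  [ 1  1/2  -5/4  0 ]
  [ 0    1  -3/2  0 ]
  [ 0    0     0  1 ]
R1 -> R1 − 1/2·R2
  [ 1  0  -1/2  0 ]
  [ 0  1  -3/2  0 ]
  [ 0  0     0  1 ]
Pivot columns are the columns containing a leading 1.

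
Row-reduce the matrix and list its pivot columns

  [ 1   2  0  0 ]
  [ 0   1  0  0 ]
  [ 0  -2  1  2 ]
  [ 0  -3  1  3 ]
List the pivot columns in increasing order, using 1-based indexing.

Add 2 times r2 to r3.
  [ 1   2  0  0 ]
  [ 0   1  0  0 ]
  [ 0   0  1  2 ]
  [ 0  -3  1  3 ]
Add 3 times r2 to r4.
  [ 1  2  0  0 ]
  [ 0  1  0  0 ]
  [ 0  0  1  2 ]
  [ 0  0  1  3 ]
Subtract r3 from r4.
  [ 1  2  0  0 ]
  [ 0  1  0  0 ]
  [ 0  0  1  2 ]
  [ 0  0  0  1 ]
Subtract 2 times r4 from r3.
  [ 1  2  0  0 ]
  [ 0  1  0  0 ]
  [ 0  0  1  0 ]
  [ 0  0  0  1 ]
Subtract 2 times r2 from r1.
  [ 1  0  0  0 ]
  [ 0  1  0  0 ]
  [ 0  0  1  0 ]
  [ 0  0  0  1 ]
Pivot columns are the columns containing a leading 1.

1, 2, 3, 4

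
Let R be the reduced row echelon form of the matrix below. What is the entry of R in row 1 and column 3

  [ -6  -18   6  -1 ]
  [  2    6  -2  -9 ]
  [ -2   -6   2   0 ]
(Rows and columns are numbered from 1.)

-1

r1 → -1/6·r1
r2 → r2 − 2·r1
r3 → r3 + 2·r1
r2 → -3/28·r2
r3 → r3 − 1/3·r2
r1 → r1 − 1/6·r2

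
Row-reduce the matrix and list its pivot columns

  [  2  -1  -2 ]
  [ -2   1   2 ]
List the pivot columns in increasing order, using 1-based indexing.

ρ1 ← 1/2·ρ1
  [  1  -1/2  -1 ]
  [ -2     1   2 ]
ρ2 ← ρ2 + 2·ρ1
  [ 1  -1/2  -1 ]
  [ 0     0   0 ]
Pivot columns are the columns containing a leading 1.

1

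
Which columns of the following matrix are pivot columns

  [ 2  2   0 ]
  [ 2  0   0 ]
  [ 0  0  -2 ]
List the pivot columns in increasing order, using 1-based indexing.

1, 2, 3

Multiply R1 by 1/2.
  [ 1  1   0 ]
  [ 2  0   0 ]
  [ 0  0  -2 ]
Subtract 2 times R1 from R2.
  [ 1   1   0 ]
  [ 0  -2   0 ]
  [ 0   0  -2 ]
Multiply R2 by -1/2.
  [ 1  1   0 ]
  [ 0  1   0 ]
  [ 0  0  -2 ]
Multiply R3 by -1/2.
  [ 1  1  0 ]
  [ 0  1  0 ]
  [ 0  0  1 ]
Subtract R2 from R1.
  [ 1  0  0 ]
  [ 0  1  0 ]
  [ 0  0  1 ]
Pivot columns are the columns containing a leading 1.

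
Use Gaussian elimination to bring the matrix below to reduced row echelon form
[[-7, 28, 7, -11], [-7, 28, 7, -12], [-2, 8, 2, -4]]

r1 -> -1/7·r1
  [  1  -4  -1  11/7 ]
  [ -7  28   7   -12 ]
  [ -2   8   2    -4 ]
r2 -> r2 + 7·r1
  [  1  -4  -1  11/7 ]
  [  0   0   0    -1 ]
  [ -2   8   2    -4 ]
r3 -> r3 + 2·r1
  [ 1  -4  -1  11/7 ]
  [ 0   0   0    -1 ]
  [ 0   0   0  -6/7 ]
r2 -> -1·r2
  [ 1  -4  -1  11/7 ]
  [ 0   0   0     1 ]
  [ 0   0   0  -6/7 ]
r3 -> r3 + 6/7·r2
  [ 1  -4  -1  11/7 ]
  [ 0   0   0     1 ]
  [ 0   0   0     0 ]
r1 -> r1 − 11/7·r2
  [ 1  -4  -1  0 ]
  [ 0   0   0  1 ]
  [ 0   0   0  0 ]

[[1, -4, -1, 0], [0, 0, 0, 1], [0, 0, 0, 0]]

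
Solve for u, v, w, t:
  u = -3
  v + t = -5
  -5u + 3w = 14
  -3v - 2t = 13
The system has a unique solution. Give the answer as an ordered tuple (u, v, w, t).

(-3, -3, -1/3, -2)

Form the augmented matrix and row-reduce:
  [  1   0  0   0  |  -3 ]
  [  0   1  0   1  |  -5 ]
  [ -5   0  3   0  |  14 ]
  [  0  -3  0  -2  |  13 ]
R3 ← R3 + 5·R1
  [ 1   0  0   0  |  -3 ]
  [ 0   1  0   1  |  -5 ]
  [ 0   0  3   0  |  -1 ]
  [ 0  -3  0  -2  |  13 ]
R4 ← R4 + 3·R2
  [ 1  0  0  0  |  -3 ]
  [ 0  1  0  1  |  -5 ]
  [ 0  0  3  0  |  -1 ]
  [ 0  0  0  1  |  -2 ]
R3 ← 1/3·R3
  [ 1  0  0  0  |    -3 ]
  [ 0  1  0  1  |    -5 ]
  [ 0  0  1  0  |  -1/3 ]
  [ 0  0  0  1  |    -2 ]
R2 ← R2 − R4
  [ 1  0  0  0  |    -3 ]
  [ 0  1  0  0  |    -3 ]
  [ 0  0  1  0  |  -1/3 ]
  [ 0  0  0  1  |    -2 ]
Reading off the last column: u = -3, v = -3, w = -1/3, t = -2.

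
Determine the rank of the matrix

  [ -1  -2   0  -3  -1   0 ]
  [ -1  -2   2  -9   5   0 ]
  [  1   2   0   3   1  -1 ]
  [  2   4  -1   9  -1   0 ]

ρ1 ← -1·ρ1
ρ2 ← ρ2 + ρ1
ρ3 ← ρ3 − ρ1
ρ4 ← ρ4 − 2·ρ1
ρ2 ← 1/2·ρ2
ρ4 ← ρ4 + ρ2
ρ3 ← -1·ρ3
The reduced form has 3 nonzero rows.

rank = 3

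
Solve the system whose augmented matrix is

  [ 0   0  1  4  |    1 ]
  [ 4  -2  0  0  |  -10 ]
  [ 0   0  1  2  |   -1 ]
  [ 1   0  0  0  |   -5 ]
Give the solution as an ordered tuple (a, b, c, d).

R1 ↔ R2
  [ 4  -2  0  0  |  -10 ]
  [ 0   0  1  4  |    1 ]
  [ 0   0  1  2  |   -1 ]
  [ 1   0  0  0  |   -5 ]
R1 → 1/4·R1
  [ 1  -1/2  0  0  |  -5/2 ]
  [ 0     0  1  4  |     1 ]
  [ 0     0  1  2  |    -1 ]
  [ 1     0  0  0  |    -5 ]
R4 → R4 − R1
  [ 1  -1/2  0  0  |  -5/2 ]
  [ 0     0  1  4  |     1 ]
  [ 0     0  1  2  |    -1 ]
  [ 0   1/2  0  0  |  -5/2 ]
R2 ↔ R4
  [ 1  -1/2  0  0  |  -5/2 ]
  [ 0   1/2  0  0  |  -5/2 ]
  [ 0     0  1  2  |    -1 ]
  [ 0     0  1  4  |     1 ]
R2 → 2·R2
  [ 1  -1/2  0  0  |  -5/2 ]
  [ 0     1  0  0  |    -5 ]
  [ 0     0  1  2  |    -1 ]
  [ 0     0  1  4  |     1 ]
R4 → R4 − R3
  [ 1  -1/2  0  0  |  -5/2 ]
  [ 0     1  0  0  |    -5 ]
  [ 0     0  1  2  |    -1 ]
  [ 0     0  0  2  |     2 ]
R4 → 1/2·R4
  [ 1  -1/2  0  0  |  -5/2 ]
  [ 0     1  0  0  |    -5 ]
  [ 0     0  1  2  |    -1 ]
  [ 0     0  0  1  |     1 ]
R3 → R3 − 2·R4
  [ 1  -1/2  0  0  |  -5/2 ]
  [ 0     1  0  0  |    -5 ]
  [ 0     0  1  0  |    -3 ]
  [ 0     0  0  1  |     1 ]
R1 → R1 + 1/2·R2
  [ 1  0  0  0  |  -5 ]
  [ 0  1  0  0  |  -5 ]
  [ 0  0  1  0  |  -3 ]
  [ 0  0  0  1  |   1 ]
Reading off the last column: a = -5, b = -5, c = -3, d = 1.

(-5, -5, -3, 1)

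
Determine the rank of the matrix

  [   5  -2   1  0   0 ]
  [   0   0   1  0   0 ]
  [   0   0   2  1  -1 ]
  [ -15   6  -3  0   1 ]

rank = 4

R1 -> 1/5·R1
  [   1  -2/5  1/5  0   0 ]
  [   0     0    1  0   0 ]
  [   0     0    2  1  -1 ]
  [ -15     6   -3  0   1 ]
R4 -> R4 + 15·R1
  [ 1  -2/5  1/5  0   0 ]
  [ 0     0    1  0   0 ]
  [ 0     0    2  1  -1 ]
  [ 0     0    0  0   1 ]
R3 -> R3 − 2·R2
  [ 1  -2/5  1/5  0   0 ]
  [ 0     0    1  0   0 ]
  [ 0     0    0  1  -1 ]
  [ 0     0    0  0   1 ]
R3 -> R3 + R4
  [ 1  -2/5  1/5  0  0 ]
  [ 0     0    1  0  0 ]
  [ 0     0    0  1  0 ]
  [ 0     0    0  0  1 ]
R1 -> R1 − 1/5·R2
  [ 1  -2/5  0  0  0 ]
  [ 0     0  1  0  0 ]
  [ 0     0  0  1  0 ]
  [ 0     0  0  0  1 ]
The reduced form has 4 nonzero rows.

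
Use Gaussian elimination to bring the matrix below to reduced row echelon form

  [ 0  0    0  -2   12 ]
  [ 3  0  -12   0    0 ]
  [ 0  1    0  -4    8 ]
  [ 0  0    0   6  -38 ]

[[1, 0, -4, 0, 0], [0, 1, 0, 0, 0], [0, 0, 0, 1, 0], [0, 0, 0, 0, 1]]

R1 <=> R2
  [ 3  0  -12   0    0 ]
  [ 0  0    0  -2   12 ]
  [ 0  1    0  -4    8 ]
  [ 0  0    0   6  -38 ]
R1 -> 1/3·R1
  [ 1  0  -4   0    0 ]
  [ 0  0   0  -2   12 ]
  [ 0  1   0  -4    8 ]
  [ 0  0   0   6  -38 ]
R2 <=> R3
  [ 1  0  -4   0    0 ]
  [ 0  1   0  -4    8 ]
  [ 0  0   0  -2   12 ]
  [ 0  0   0   6  -38 ]
R3 -> -1/2·R3
  [ 1  0  -4   0    0 ]
  [ 0  1   0  -4    8 ]
  [ 0  0   0   1   -6 ]
  [ 0  0   0   6  -38 ]
R4 -> R4 − 6·R3
  [ 1  0  -4   0   0 ]
  [ 0  1   0  -4   8 ]
  [ 0  0   0   1  -6 ]
  [ 0  0   0   0  -2 ]
R4 -> -1/2·R4
  [ 1  0  -4   0   0 ]
  [ 0  1   0  -4   8 ]
  [ 0  0   0   1  -6 ]
  [ 0  0   0   0   1 ]
R3 -> R3 + 6·R4
  [ 1  0  -4   0  0 ]
  [ 0  1   0  -4  8 ]
  [ 0  0   0   1  0 ]
  [ 0  0   0   0  1 ]
R2 -> R2 − 8·R4
  [ 1  0  -4   0  0 ]
  [ 0  1   0  -4  0 ]
  [ 0  0   0   1  0 ]
  [ 0  0   0   0  1 ]
R2 -> R2 + 4·R3
  [ 1  0  -4  0  0 ]
  [ 0  1   0  0  0 ]
  [ 0  0   0  1  0 ]
  [ 0  0   0  0  1 ]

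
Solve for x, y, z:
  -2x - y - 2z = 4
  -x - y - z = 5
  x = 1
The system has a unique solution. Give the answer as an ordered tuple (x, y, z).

(1, -6, 0)

Form the augmented matrix and row-reduce:
  [ -2  -1  -2  |  4 ]
  [ -1  -1  -1  |  5 ]
  [  1   0   0  |  1 ]
R1 := -1/2·R1
  [  1  1/2   1  |  -2 ]
  [ -1   -1  -1  |   5 ]
  [  1    0   0  |   1 ]
R2 := R2 + R1
  [ 1   1/2  1  |  -2 ]
  [ 0  -1/2  0  |   3 ]
  [ 1     0  0  |   1 ]
R3 := R3 − R1
  [ 1   1/2   1  |  -2 ]
  [ 0  -1/2   0  |   3 ]
  [ 0  -1/2  -1  |   3 ]
R2 := -2·R2
  [ 1   1/2   1  |  -2 ]
  [ 0     1   0  |  -6 ]
  [ 0  -1/2  -1  |   3 ]
R3 := R3 + 1/2·R2
  [ 1  1/2   1  |  -2 ]
  [ 0    1   0  |  -6 ]
  [ 0    0  -1  |   0 ]
R3 := -1·R3
  [ 1  1/2  1  |  -2 ]
  [ 0    1  0  |  -6 ]
  [ 0    0  1  |   0 ]
R1 := R1 − R3
  [ 1  1/2  0  |  -2 ]
  [ 0    1  0  |  -6 ]
  [ 0    0  1  |   0 ]
R1 := R1 − 1/2·R2
  [ 1  0  0  |   1 ]
  [ 0  1  0  |  -6 ]
  [ 0  0  1  |   0 ]
Reading off the last column: x = 1, y = -6, z = 0.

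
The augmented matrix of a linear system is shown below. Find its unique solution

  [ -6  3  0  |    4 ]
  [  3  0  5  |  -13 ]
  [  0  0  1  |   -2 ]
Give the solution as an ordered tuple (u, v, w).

R1 := -1/6·R1
  [ 1  -1/2  0  |  -2/3 ]
  [ 3     0  5  |   -13 ]
  [ 0     0  1  |    -2 ]
R2 := R2 − 3·R1
  [ 1  -1/2  0  |  -2/3 ]
  [ 0   3/2  5  |   -11 ]
  [ 0     0  1  |    -2 ]
R2 := 2/3·R2
  [ 1  -1/2     0  |   -2/3 ]
  [ 0     1  10/3  |  -22/3 ]
  [ 0     0     1  |     -2 ]
R2 := R2 − 10/3·R3
  [ 1  -1/2  0  |  -2/3 ]
  [ 0     1  0  |  -2/3 ]
  [ 0     0  1  |    -2 ]
R1 := R1 + 1/2·R2
  [ 1  0  0  |    -1 ]
  [ 0  1  0  |  -2/3 ]
  [ 0  0  1  |    -2 ]
Reading off the last column: u = -1, v = -2/3, w = -2.

(-1, -2/3, -2)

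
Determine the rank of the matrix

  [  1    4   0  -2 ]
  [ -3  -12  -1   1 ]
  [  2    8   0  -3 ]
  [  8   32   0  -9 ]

rank = 3

Add 3 times r1 to r2.
  [ 1   4   0  -2 ]
  [ 0   0  -1  -5 ]
  [ 2   8   0  -3 ]
  [ 8  32   0  -9 ]
Subtract 2 times r1 from r3.
  [ 1   4   0  -2 ]
  [ 0   0  -1  -5 ]
  [ 0   0   0   1 ]
  [ 8  32   0  -9 ]
Subtract 8 times r1 from r4.
  [ 1  4   0  -2 ]
  [ 0  0  -1  -5 ]
  [ 0  0   0   1 ]
  [ 0  0   0   7 ]
Multiply r2 by -1.
  [ 1  4  0  -2 ]
  [ 0  0  1   5 ]
  [ 0  0  0   1 ]
  [ 0  0  0   7 ]
Subtract 7 times r3 from r4.
  [ 1  4  0  -2 ]
  [ 0  0  1   5 ]
  [ 0  0  0   1 ]
  [ 0  0  0   0 ]
Subtract 5 times r3 from r2.
  [ 1  4  0  -2 ]
  [ 0  0  1   0 ]
  [ 0  0  0   1 ]
  [ 0  0  0   0 ]
Add 2 times r3 to r1.
  [ 1  4  0  0 ]
  [ 0  0  1  0 ]
  [ 0  0  0  1 ]
  [ 0  0  0  0 ]
The reduced form has 3 nonzero rows.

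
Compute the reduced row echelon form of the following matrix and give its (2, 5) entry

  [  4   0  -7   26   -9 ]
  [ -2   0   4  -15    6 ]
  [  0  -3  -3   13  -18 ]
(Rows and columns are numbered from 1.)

R1 ← 1/4·R1
  [  1   0  -7/4  13/2  -9/4 ]
  [ -2   0     4   -15     6 ]
  [  0  -3    -3    13   -18 ]
R2 ← R2 + 2·R1
  [ 1   0  -7/4  13/2  -9/4 ]
  [ 0   0   1/2    -2   3/2 ]
  [ 0  -3    -3    13   -18 ]
R2 <-> R3
  [ 1   0  -7/4  13/2  -9/4 ]
  [ 0  -3    -3    13   -18 ]
  [ 0   0   1/2    -2   3/2 ]
R2 ← -1/3·R2
  [ 1  0  -7/4   13/2  -9/4 ]
  [ 0  1     1  -13/3     6 ]
  [ 0  0   1/2     -2   3/2 ]
R3 ← 2·R3
  [ 1  0  -7/4   13/2  -9/4 ]
  [ 0  1     1  -13/3     6 ]
  [ 0  0     1     -4     3 ]
R2 ← R2 − R3
  [ 1  0  -7/4  13/2  -9/4 ]
  [ 0  1     0  -1/3     3 ]
  [ 0  0     1    -4     3 ]
R1 ← R1 + 7/4·R3
  [ 1  0  0  -1/2  3 ]
  [ 0  1  0  -1/3  3 ]
  [ 0  0  1    -4  3 ]

3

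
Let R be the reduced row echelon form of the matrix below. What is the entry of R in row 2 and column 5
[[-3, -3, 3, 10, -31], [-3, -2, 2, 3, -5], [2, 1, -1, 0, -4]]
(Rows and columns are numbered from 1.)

r1 := -1/3·r1
  [  1   1  -1  -10/3  31/3 ]
  [ -3  -2   2      3    -5 ]
  [  2   1  -1      0    -4 ]
r2 := r2 + 3·r1
  [ 1  1  -1  -10/3  31/3 ]
  [ 0  1  -1     -7    26 ]
  [ 2  1  -1      0    -4 ]
r3 := r3 − 2·r1
  [ 1   1  -1  -10/3   31/3 ]
  [ 0   1  -1     -7     26 ]
  [ 0  -1   1   20/3  -74/3 ]
r3 := r3 + r2
  [ 1  1  -1  -10/3  31/3 ]
  [ 0  1  -1     -7    26 ]
  [ 0  0   0   -1/3   4/3 ]
r3 := -3·r3
  [ 1  1  -1  -10/3  31/3 ]
  [ 0  1  -1     -7    26 ]
  [ 0  0   0      1    -4 ]
r2 := r2 + 7·r3
  [ 1  1  -1  -10/3  31/3 ]
  [ 0  1  -1      0    -2 ]
  [ 0  0   0      1    -4 ]
r1 := r1 + 10/3·r3
  [ 1  1  -1  0  -3 ]
  [ 0  1  -1  0  -2 ]
  [ 0  0   0  1  -4 ]
r1 := r1 − r2
  [ 1  0   0  0  -1 ]
  [ 0  1  -1  0  -2 ]
  [ 0  0   0  1  -4 ]

-2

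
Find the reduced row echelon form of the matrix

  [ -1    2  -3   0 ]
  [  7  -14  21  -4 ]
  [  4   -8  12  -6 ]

ρ1 → -1·ρ1
  [ 1   -2   3   0 ]
  [ 7  -14  21  -4 ]
  [ 4   -8  12  -6 ]
ρ2 → ρ2 − 7·ρ1
  [ 1  -2   3   0 ]
  [ 0   0   0  -4 ]
  [ 4  -8  12  -6 ]
ρ3 → ρ3 − 4·ρ1
  [ 1  -2  3   0 ]
  [ 0   0  0  -4 ]
  [ 0   0  0  -6 ]
ρ2 → -1/4·ρ2
  [ 1  -2  3   0 ]
  [ 0   0  0   1 ]
  [ 0   0  0  -6 ]
ρ3 → ρ3 + 6·ρ2
  [ 1  -2  3  0 ]
  [ 0   0  0  1 ]
  [ 0   0  0  0 ]

[[1, -2, 3, 0], [0, 0, 0, 1], [0, 0, 0, 0]]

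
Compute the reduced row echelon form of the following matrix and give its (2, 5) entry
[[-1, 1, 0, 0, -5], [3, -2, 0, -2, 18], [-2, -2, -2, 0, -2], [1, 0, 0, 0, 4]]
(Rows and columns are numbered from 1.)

r1 := -1·r1
  [  1  -1   0   0   5 ]
  [  3  -2   0  -2  18 ]
  [ -2  -2  -2   0  -2 ]
  [  1   0   0   0   4 ]
r2 := r2 − 3·r1
  [  1  -1   0   0   5 ]
  [  0   1   0  -2   3 ]
  [ -2  -2  -2   0  -2 ]
  [  1   0   0   0   4 ]
r3 := r3 + 2·r1
  [ 1  -1   0   0  5 ]
  [ 0   1   0  -2  3 ]
  [ 0  -4  -2   0  8 ]
  [ 1   0   0   0  4 ]
r4 := r4 − r1
  [ 1  -1   0   0   5 ]
  [ 0   1   0  -2   3 ]
  [ 0  -4  -2   0   8 ]
  [ 0   1   0   0  -1 ]
r3 := r3 + 4·r2
  [ 1  -1   0   0   5 ]
  [ 0   1   0  -2   3 ]
  [ 0   0  -2  -8  20 ]
  [ 0   1   0   0  -1 ]
r4 := r4 − r2
  [ 1  -1   0   0   5 ]
  [ 0   1   0  -2   3 ]
  [ 0   0  -2  -8  20 ]
  [ 0   0   0   2  -4 ]
r3 := -1/2·r3
  [ 1  -1  0   0    5 ]
  [ 0   1  0  -2    3 ]
  [ 0   0  1   4  -10 ]
  [ 0   0  0   2   -4 ]
r4 := 1/2·r4
  [ 1  -1  0   0    5 ]
  [ 0   1  0  -2    3 ]
  [ 0   0  1   4  -10 ]
  [ 0   0  0   1   -2 ]
r3 := r3 − 4·r4
  [ 1  -1  0   0   5 ]
  [ 0   1  0  -2   3 ]
  [ 0   0  1   0  -2 ]
  [ 0   0  0   1  -2 ]
r2 := r2 + 2·r4
  [ 1  -1  0  0   5 ]
  [ 0   1  0  0  -1 ]
  [ 0   0  1  0  -2 ]
  [ 0   0  0  1  -2 ]
r1 := r1 + r2
  [ 1  0  0  0   4 ]
  [ 0  1  0  0  -1 ]
  [ 0  0  1  0  -2 ]
  [ 0  0  0  1  -2 ]

-1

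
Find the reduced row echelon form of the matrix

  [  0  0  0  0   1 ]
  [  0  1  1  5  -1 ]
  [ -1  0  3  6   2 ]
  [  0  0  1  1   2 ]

R1 ↔ R3
R1 := -1·R1
R3 ↔ R4
R3 := R3 − 2·R4
R2 := R2 + R4
R1 := R1 + 2·R4
R2 := R2 − R3
R1 := R1 + 3·R3

[[1, 0, 0, -3, 0], [0, 1, 0, 4, 0], [0, 0, 1, 1, 0], [0, 0, 0, 0, 1]]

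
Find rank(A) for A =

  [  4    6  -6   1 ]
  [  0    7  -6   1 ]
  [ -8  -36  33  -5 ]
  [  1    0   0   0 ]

Multiply r1 by 1/4.
  [  1  3/2  -3/2  1/4 ]
  [  0    7    -6    1 ]
  [ -8  -36    33   -5 ]
  [  1    0     0    0 ]
Add 8 times r1 to r3.
  [ 1  3/2  -3/2  1/4 ]
  [ 0    7    -6    1 ]
  [ 0  -24    21   -3 ]
  [ 1    0     0    0 ]
Subtract r1 from r4.
  [ 1   3/2  -3/2   1/4 ]
  [ 0     7    -6     1 ]
  [ 0   -24    21    -3 ]
  [ 0  -3/2   3/2  -1/4 ]
Multiply r2 by 1/7.
  [ 1   3/2  -3/2   1/4 ]
  [ 0     1  -6/7   1/7 ]
  [ 0   -24    21    -3 ]
  [ 0  -3/2   3/2  -1/4 ]
Add 24 times r2 to r3.
  [ 1   3/2  -3/2   1/4 ]
  [ 0     1  -6/7   1/7 ]
  [ 0     0   3/7   3/7 ]
  [ 0  -3/2   3/2  -1/4 ]
Add 3/2 times r2 to r4.
  [ 1  3/2  -3/2    1/4 ]
  [ 0    1  -6/7    1/7 ]
  [ 0    0   3/7    3/7 ]
  [ 0    0  3/14  -1/28 ]
Multiply r3 by 7/3.
  [ 1  3/2  -3/2    1/4 ]
  [ 0    1  -6/7    1/7 ]
  [ 0    0     1      1 ]
  [ 0    0  3/14  -1/28 ]
Subtract 3/14 times r3 from r4.
  [ 1  3/2  -3/2   1/4 ]
  [ 0    1  -6/7   1/7 ]
  [ 0    0     1     1 ]
  [ 0    0     0  -1/4 ]
Multiply r4 by -4.
  [ 1  3/2  -3/2  1/4 ]
  [ 0    1  -6/7  1/7 ]
  [ 0    0     1    1 ]
  [ 0    0     0    1 ]
Subtract r4 from r3.
  [ 1  3/2  -3/2  1/4 ]
  [ 0    1  -6/7  1/7 ]
  [ 0    0     1    0 ]
  [ 0    0     0    1 ]
Subtract 1/7 times r4 from r2.
  [ 1  3/2  -3/2  1/4 ]
  [ 0    1  -6/7    0 ]
  [ 0    0     1    0 ]
  [ 0    0     0    1 ]
Subtract 1/4 times r4 from r1.
  [ 1  3/2  -3/2  0 ]
  [ 0    1  -6/7  0 ]
  [ 0    0     1  0 ]
  [ 0    0     0  1 ]
Add 6/7 times r3 to r2.
  [ 1  3/2  -3/2  0 ]
  [ 0    1     0  0 ]
  [ 0    0     1  0 ]
  [ 0    0     0  1 ]
Add 3/2 times r3 to r1.
  [ 1  3/2  0  0 ]
  [ 0    1  0  0 ]
  [ 0    0  1  0 ]
  [ 0    0  0  1 ]
Subtract 3/2 times r2 from r1.
  [ 1  0  0  0 ]
  [ 0  1  0  0 ]
  [ 0  0  1  0 ]
  [ 0  0  0  1 ]
The reduced form has 4 nonzero rows.

rank = 4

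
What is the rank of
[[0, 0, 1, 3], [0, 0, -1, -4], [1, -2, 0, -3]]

R1 <-> R3
  [ 1  -2   0  -3 ]
  [ 0   0  -1  -4 ]
  [ 0   0   1   3 ]
R2 ← -1·R2
  [ 1  -2  0  -3 ]
  [ 0   0  1   4 ]
  [ 0   0  1   3 ]
R3 ← R3 − R2
  [ 1  -2  0  -3 ]
  [ 0   0  1   4 ]
  [ 0   0  0  -1 ]
R3 ← -1·R3
  [ 1  -2  0  -3 ]
  [ 0   0  1   4 ]
  [ 0   0  0   1 ]
R2 ← R2 − 4·R3
  [ 1  -2  0  -3 ]
  [ 0   0  1   0 ]
  [ 0   0  0   1 ]
R1 ← R1 + 3·R3
  [ 1  -2  0  0 ]
  [ 0   0  1  0 ]
  [ 0   0  0  1 ]
The reduced form has 3 nonzero rows.

rank = 3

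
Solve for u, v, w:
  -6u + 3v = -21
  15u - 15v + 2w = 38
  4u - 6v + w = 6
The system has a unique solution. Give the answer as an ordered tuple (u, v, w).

Form the augmented matrix and row-reduce:
  [ -6    3  0  |  -21 ]
  [ 15  -15  2  |   38 ]
  [  4   -6  1  |    6 ]
ρ1 := -1/6·ρ1
  [  1  -1/2  0  |  7/2 ]
  [ 15   -15  2  |   38 ]
  [  4    -6  1  |    6 ]
ρ2 := ρ2 − 15·ρ1
  [ 1   -1/2  0  |    7/2 ]
  [ 0  -15/2  2  |  -29/2 ]
  [ 4     -6  1  |      6 ]
ρ3 := ρ3 − 4·ρ1
  [ 1   -1/2  0  |    7/2 ]
  [ 0  -15/2  2  |  -29/2 ]
  [ 0     -4  1  |     -8 ]
ρ2 := -2/15·ρ2
  [ 1  -1/2      0  |    7/2 ]
  [ 0     1  -4/15  |  29/15 ]
  [ 0    -4      1  |     -8 ]
ρ3 := ρ3 + 4·ρ2
  [ 1  -1/2      0  |    7/2 ]
  [ 0     1  -4/15  |  29/15 ]
  [ 0     0  -1/15  |  -4/15 ]
ρ3 := -15·ρ3
  [ 1  -1/2      0  |    7/2 ]
  [ 0     1  -4/15  |  29/15 ]
  [ 0     0      1  |      4 ]
ρ2 := ρ2 + 4/15·ρ3
  [ 1  -1/2  0  |  7/2 ]
  [ 0     1  0  |    3 ]
  [ 0     0  1  |    4 ]
ρ1 := ρ1 + 1/2·ρ2
  [ 1  0  0  |  5 ]
  [ 0  1  0  |  3 ]
  [ 0  0  1  |  4 ]
Reading off the last column: u = 5, v = 3, w = 4.

(5, 3, 4)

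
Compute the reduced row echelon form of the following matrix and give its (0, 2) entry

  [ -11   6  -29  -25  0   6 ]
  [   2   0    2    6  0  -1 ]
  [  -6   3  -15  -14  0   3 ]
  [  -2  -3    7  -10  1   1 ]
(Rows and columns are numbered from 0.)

R1 ← -1/11·R1
R2 ← R2 − 2·R1
R3 ← R3 + 6·R1
R4 ← R4 + 2·R1
R2 ← 11/12·R2
R3 ← R3 + 3/11·R2
R4 ← R4 + 45/11·R2
R3 <=> R4
R4 ← -4·R4
R3 ← R3 − 1/4·R4
R2 ← R2 − 1/12·R4
R1 ← R1 + 6/11·R4
R1 ← R1 + 6/11·R2

1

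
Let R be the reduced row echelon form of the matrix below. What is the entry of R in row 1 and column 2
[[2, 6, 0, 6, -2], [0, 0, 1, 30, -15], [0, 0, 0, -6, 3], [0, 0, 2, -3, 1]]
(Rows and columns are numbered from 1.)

r1 -> 1/2·r1
  [ 1  3  0   3   -1 ]
  [ 0  0  1  30  -15 ]
  [ 0  0  0  -6    3 ]
  [ 0  0  2  -3    1 ]
r4 -> r4 − 2·r2
  [ 1  3  0    3   -1 ]
  [ 0  0  1   30  -15 ]
  [ 0  0  0   -6    3 ]
  [ 0  0  0  -63   31 ]
r3 -> -1/6·r3
  [ 1  3  0    3    -1 ]
  [ 0  0  1   30   -15 ]
  [ 0  0  0    1  -1/2 ]
  [ 0  0  0  -63    31 ]
r4 -> r4 + 63·r3
  [ 1  3  0   3    -1 ]
  [ 0  0  1  30   -15 ]
  [ 0  0  0   1  -1/2 ]
  [ 0  0  0   0  -1/2 ]
r4 -> -2·r4
  [ 1  3  0   3    -1 ]
  [ 0  0  1  30   -15 ]
  [ 0  0  0   1  -1/2 ]
  [ 0  0  0   0     1 ]
r3 -> r3 + 1/2·r4
  [ 1  3  0   3   -1 ]
  [ 0  0  1  30  -15 ]
  [ 0  0  0   1    0 ]
  [ 0  0  0   0    1 ]
r2 -> r2 + 15·r4
  [ 1  3  0   3  -1 ]
  [ 0  0  1  30   0 ]
  [ 0  0  0   1   0 ]
  [ 0  0  0   0   1 ]
r1 -> r1 + r4
  [ 1  3  0   3  0 ]
  [ 0  0  1  30  0 ]
  [ 0  0  0   1  0 ]
  [ 0  0  0   0  1 ]
r2 -> r2 − 30·r3
  [ 1  3  0  3  0 ]
  [ 0  0  1  0  0 ]
  [ 0  0  0  1  0 ]
  [ 0  0  0  0  1 ]
r1 -> r1 − 3·r3
  [ 1  3  0  0  0 ]
  [ 0  0  1  0  0 ]
  [ 0  0  0  1  0 ]
  [ 0  0  0  0  1 ]

3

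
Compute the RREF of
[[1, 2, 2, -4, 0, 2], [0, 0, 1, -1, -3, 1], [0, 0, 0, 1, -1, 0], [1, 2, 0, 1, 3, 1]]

R4 ← R4 − R1
  [ 1  2   2  -4   0   2 ]
  [ 0  0   1  -1  -3   1 ]
  [ 0  0   0   1  -1   0 ]
  [ 0  0  -2   5   3  -1 ]
R4 ← R4 + 2·R2
  [ 1  2  2  -4   0  2 ]
  [ 0  0  1  -1  -3  1 ]
  [ 0  0  0   1  -1  0 ]
  [ 0  0  0   3  -3  1 ]
R4 ← R4 − 3·R3
  [ 1  2  2  -4   0  2 ]
  [ 0  0  1  -1  -3  1 ]
  [ 0  0  0   1  -1  0 ]
  [ 0  0  0   0   0  1 ]
R2 ← R2 − R4
  [ 1  2  2  -4   0  2 ]
  [ 0  0  1  -1  -3  0 ]
  [ 0  0  0   1  -1  0 ]
  [ 0  0  0   0   0  1 ]
R1 ← R1 − 2·R4
  [ 1  2  2  -4   0  0 ]
  [ 0  0  1  -1  -3  0 ]
  [ 0  0  0   1  -1  0 ]
  [ 0  0  0   0   0  1 ]
R2 ← R2 + R3
  [ 1  2  2  -4   0  0 ]
  [ 0  0  1   0  -4  0 ]
  [ 0  0  0   1  -1  0 ]
  [ 0  0  0   0   0  1 ]
R1 ← R1 + 4·R3
  [ 1  2  2  0  -4  0 ]
  [ 0  0  1  0  -4  0 ]
  [ 0  0  0  1  -1  0 ]
  [ 0  0  0  0   0  1 ]
R1 ← R1 − 2·R2
  [ 1  2  0  0   4  0 ]
  [ 0  0  1  0  -4  0 ]
  [ 0  0  0  1  -1  0 ]
  [ 0  0  0  0   0  1 ]

[[1, 2, 0, 0, 4, 0], [0, 0, 1, 0, -4, 0], [0, 0, 0, 1, -1, 0], [0, 0, 0, 0, 0, 1]]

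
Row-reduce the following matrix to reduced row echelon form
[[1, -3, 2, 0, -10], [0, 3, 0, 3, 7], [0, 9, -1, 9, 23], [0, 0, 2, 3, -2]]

[[1, 0, 0, 0, -1], [0, 1, 0, 0, 5/3], [0, 0, 1, 0, -2], [0, 0, 0, 1, 2/3]]

R2 -> 1/3·R2
R3 -> R3 − 9·R2
R3 -> -1·R3
R4 -> R4 − 2·R3
R4 -> 1/3·R4
R2 -> R2 − R4
R1 -> R1 − 2·R3
R1 -> R1 + 3·R2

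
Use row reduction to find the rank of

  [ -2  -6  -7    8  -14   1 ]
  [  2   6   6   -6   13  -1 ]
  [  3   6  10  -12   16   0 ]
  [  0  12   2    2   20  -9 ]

rank = 4

r1 ← -1/2·r1
r2 ← r2 − 2·r1
r3 ← r3 − 3·r1
r2 ↔ r3
r2 ← -1/3·r2
r4 ← r4 − 12·r2
r3 ← -1·r3
r4 ← 1/2·r4
r3 ← r3 + 2·r4
r1 ← r1 + 4·r4
r2 ← r2 − 1/6·r3
r1 ← r1 − 7/2·r3
r1 ← r1 − 3·r2
The reduced form has 4 nonzero rows.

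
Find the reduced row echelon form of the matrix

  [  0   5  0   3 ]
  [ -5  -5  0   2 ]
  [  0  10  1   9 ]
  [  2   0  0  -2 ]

r1 <-> r2
  [ -5  -5  0   2 ]
  [  0   5  0   3 ]
  [  0  10  1   9 ]
  [  2   0  0  -2 ]
r1 ← -1/5·r1
  [ 1   1  0  -2/5 ]
  [ 0   5  0     3 ]
  [ 0  10  1     9 ]
  [ 2   0  0    -2 ]
r4 ← r4 − 2·r1
  [ 1   1  0  -2/5 ]
  [ 0   5  0     3 ]
  [ 0  10  1     9 ]
  [ 0  -2  0  -6/5 ]
r2 ← 1/5·r2
  [ 1   1  0  -2/5 ]
  [ 0   1  0   3/5 ]
  [ 0  10  1     9 ]
  [ 0  -2  0  -6/5 ]
r3 ← r3 − 10·r2
  [ 1   1  0  -2/5 ]
  [ 0   1  0   3/5 ]
  [ 0   0  1     3 ]
  [ 0  -2  0  -6/5 ]
r4 ← r4 + 2·r2
  [ 1  1  0  -2/5 ]
  [ 0  1  0   3/5 ]
  [ 0  0  1     3 ]
  [ 0  0  0     0 ]
r1 ← r1 − r2
  [ 1  0  0   -1 ]
  [ 0  1  0  3/5 ]
  [ 0  0  1    3 ]
  [ 0  0  0    0 ]

[[1, 0, 0, -1], [0, 1, 0, 3/5], [0, 0, 1, 3], [0, 0, 0, 0]]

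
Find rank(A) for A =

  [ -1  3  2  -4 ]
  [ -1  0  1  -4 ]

rank = 2

r1 := -1·r1
  [  1  -3  -2   4 ]
  [ -1   0   1  -4 ]
r2 := r2 + r1
  [ 1  -3  -2  4 ]
  [ 0  -3  -1  0 ]
r2 := -1/3·r2
  [ 1  -3   -2  4 ]
  [ 0   1  1/3  0 ]
r1 := r1 + 3·r2
  [ 1  0   -1  4 ]
  [ 0  1  1/3  0 ]
The reduced form has 2 nonzero rows.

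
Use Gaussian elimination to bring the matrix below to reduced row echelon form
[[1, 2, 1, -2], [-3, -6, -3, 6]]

r2 ← r2 + 3·r1
  [ 1  2  1  -2 ]
  [ 0  0  0   0 ]

[[1, 2, 1, -2], [0, 0, 0, 0]]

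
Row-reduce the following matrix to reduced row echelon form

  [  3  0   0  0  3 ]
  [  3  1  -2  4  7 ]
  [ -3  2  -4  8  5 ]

R1 → 1/3·R1
  [  1  0   0  0  1 ]
  [  3  1  -2  4  7 ]
  [ -3  2  -4  8  5 ]
R2 → R2 − 3·R1
  [  1  0   0  0  1 ]
  [  0  1  -2  4  4 ]
  [ -3  2  -4  8  5 ]
R3 → R3 + 3·R1
  [ 1  0   0  0  1 ]
  [ 0  1  -2  4  4 ]
  [ 0  2  -4  8  8 ]
R3 → R3 − 2·R2
  [ 1  0   0  0  1 ]
  [ 0  1  -2  4  4 ]
  [ 0  0   0  0  0 ]

[[1, 0, 0, 0, 1], [0, 1, -2, 4, 4], [0, 0, 0, 0, 0]]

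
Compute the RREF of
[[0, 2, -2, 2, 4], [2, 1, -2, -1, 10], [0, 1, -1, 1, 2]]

[[1, 0, -1/2, -1, 4], [0, 1, -1, 1, 2], [0, 0, 0, 0, 0]]

R1 <-> R2
  [ 2  1  -2  -1  10 ]
  [ 0  2  -2   2   4 ]
  [ 0  1  -1   1   2 ]
R1 → 1/2·R1
  [ 1  1/2  -1  -1/2  5 ]
  [ 0    2  -2     2  4 ]
  [ 0    1  -1     1  2 ]
R2 → 1/2·R2
  [ 1  1/2  -1  -1/2  5 ]
  [ 0    1  -1     1  2 ]
  [ 0    1  -1     1  2 ]
R3 → R3 − R2
  [ 1  1/2  -1  -1/2  5 ]
  [ 0    1  -1     1  2 ]
  [ 0    0   0     0  0 ]
R1 → R1 − 1/2·R2
  [ 1  0  -1/2  -1  4 ]
  [ 0  1    -1   1  2 ]
  [ 0  0     0   0  0 ]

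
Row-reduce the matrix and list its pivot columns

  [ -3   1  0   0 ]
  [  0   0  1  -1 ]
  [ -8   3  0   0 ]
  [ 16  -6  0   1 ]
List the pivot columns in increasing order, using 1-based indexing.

1, 2, 3, 4

ρ1 ← -1/3·ρ1
ρ3 ← ρ3 + 8·ρ1
ρ4 ← ρ4 − 16·ρ1
ρ2 <-> ρ3
ρ2 ← 3·ρ2
ρ4 ← ρ4 + 2/3·ρ2
ρ3 ← ρ3 + ρ4
ρ1 ← ρ1 + 1/3·ρ2
Pivot columns are the columns containing a leading 1.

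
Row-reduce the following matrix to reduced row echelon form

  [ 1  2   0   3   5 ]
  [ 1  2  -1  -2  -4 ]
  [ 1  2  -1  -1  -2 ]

ρ2 := ρ2 − ρ1
  [ 1  2   0   3   5 ]
  [ 0  0  -1  -5  -9 ]
  [ 1  2  -1  -1  -2 ]
ρ3 := ρ3 − ρ1
  [ 1  2   0   3   5 ]
  [ 0  0  -1  -5  -9 ]
  [ 0  0  -1  -4  -7 ]
ρ2 := -1·ρ2
  [ 1  2   0   3   5 ]
  [ 0  0   1   5   9 ]
  [ 0  0  -1  -4  -7 ]
ρ3 := ρ3 + ρ2
  [ 1  2  0  3  5 ]
  [ 0  0  1  5  9 ]
  [ 0  0  0  1  2 ]
ρ2 := ρ2 − 5·ρ3
  [ 1  2  0  3   5 ]
  [ 0  0  1  0  -1 ]
  [ 0  0  0  1   2 ]
ρ1 := ρ1 − 3·ρ3
  [ 1  2  0  0  -1 ]
  [ 0  0  1  0  -1 ]
  [ 0  0  0  1   2 ]

[[1, 2, 0, 0, -1], [0, 0, 1, 0, -1], [0, 0, 0, 1, 2]]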